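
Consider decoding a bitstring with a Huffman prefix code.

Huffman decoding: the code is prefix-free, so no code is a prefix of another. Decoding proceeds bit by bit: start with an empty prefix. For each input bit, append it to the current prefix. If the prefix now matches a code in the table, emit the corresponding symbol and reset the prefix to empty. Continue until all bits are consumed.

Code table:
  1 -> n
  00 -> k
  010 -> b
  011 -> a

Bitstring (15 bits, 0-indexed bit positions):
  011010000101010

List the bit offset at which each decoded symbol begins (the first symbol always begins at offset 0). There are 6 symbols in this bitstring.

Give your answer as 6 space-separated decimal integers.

Answer: 0 3 6 8 11 12

Derivation:
Bit 0: prefix='0' (no match yet)
Bit 1: prefix='01' (no match yet)
Bit 2: prefix='011' -> emit 'a', reset
Bit 3: prefix='0' (no match yet)
Bit 4: prefix='01' (no match yet)
Bit 5: prefix='010' -> emit 'b', reset
Bit 6: prefix='0' (no match yet)
Bit 7: prefix='00' -> emit 'k', reset
Bit 8: prefix='0' (no match yet)
Bit 9: prefix='01' (no match yet)
Bit 10: prefix='010' -> emit 'b', reset
Bit 11: prefix='1' -> emit 'n', reset
Bit 12: prefix='0' (no match yet)
Bit 13: prefix='01' (no match yet)
Bit 14: prefix='010' -> emit 'b', reset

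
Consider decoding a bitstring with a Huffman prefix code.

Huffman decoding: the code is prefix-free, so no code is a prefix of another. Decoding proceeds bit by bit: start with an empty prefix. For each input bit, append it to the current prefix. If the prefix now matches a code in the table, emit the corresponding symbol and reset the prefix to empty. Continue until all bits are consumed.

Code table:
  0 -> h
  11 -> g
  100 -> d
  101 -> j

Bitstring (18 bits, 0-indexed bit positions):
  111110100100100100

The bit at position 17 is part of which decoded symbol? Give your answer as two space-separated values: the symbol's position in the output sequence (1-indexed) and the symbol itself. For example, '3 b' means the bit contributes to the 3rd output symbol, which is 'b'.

Answer: 8 d

Derivation:
Bit 0: prefix='1' (no match yet)
Bit 1: prefix='11' -> emit 'g', reset
Bit 2: prefix='1' (no match yet)
Bit 3: prefix='11' -> emit 'g', reset
Bit 4: prefix='1' (no match yet)
Bit 5: prefix='10' (no match yet)
Bit 6: prefix='101' -> emit 'j', reset
Bit 7: prefix='0' -> emit 'h', reset
Bit 8: prefix='0' -> emit 'h', reset
Bit 9: prefix='1' (no match yet)
Bit 10: prefix='10' (no match yet)
Bit 11: prefix='100' -> emit 'd', reset
Bit 12: prefix='1' (no match yet)
Bit 13: prefix='10' (no match yet)
Bit 14: prefix='100' -> emit 'd', reset
Bit 15: prefix='1' (no match yet)
Bit 16: prefix='10' (no match yet)
Bit 17: prefix='100' -> emit 'd', reset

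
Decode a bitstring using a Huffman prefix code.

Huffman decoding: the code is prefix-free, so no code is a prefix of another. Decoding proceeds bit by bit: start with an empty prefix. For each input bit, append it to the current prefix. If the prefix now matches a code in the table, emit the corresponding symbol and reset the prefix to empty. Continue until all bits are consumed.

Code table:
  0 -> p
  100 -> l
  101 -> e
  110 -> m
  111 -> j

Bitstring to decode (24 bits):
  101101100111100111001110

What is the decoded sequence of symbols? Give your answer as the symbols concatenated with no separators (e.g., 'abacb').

Bit 0: prefix='1' (no match yet)
Bit 1: prefix='10' (no match yet)
Bit 2: prefix='101' -> emit 'e', reset
Bit 3: prefix='1' (no match yet)
Bit 4: prefix='10' (no match yet)
Bit 5: prefix='101' -> emit 'e', reset
Bit 6: prefix='1' (no match yet)
Bit 7: prefix='10' (no match yet)
Bit 8: prefix='100' -> emit 'l', reset
Bit 9: prefix='1' (no match yet)
Bit 10: prefix='11' (no match yet)
Bit 11: prefix='111' -> emit 'j', reset
Bit 12: prefix='1' (no match yet)
Bit 13: prefix='10' (no match yet)
Bit 14: prefix='100' -> emit 'l', reset
Bit 15: prefix='1' (no match yet)
Bit 16: prefix='11' (no match yet)
Bit 17: prefix='111' -> emit 'j', reset
Bit 18: prefix='0' -> emit 'p', reset
Bit 19: prefix='0' -> emit 'p', reset
Bit 20: prefix='1' (no match yet)
Bit 21: prefix='11' (no match yet)
Bit 22: prefix='111' -> emit 'j', reset
Bit 23: prefix='0' -> emit 'p', reset

Answer: eeljljppjp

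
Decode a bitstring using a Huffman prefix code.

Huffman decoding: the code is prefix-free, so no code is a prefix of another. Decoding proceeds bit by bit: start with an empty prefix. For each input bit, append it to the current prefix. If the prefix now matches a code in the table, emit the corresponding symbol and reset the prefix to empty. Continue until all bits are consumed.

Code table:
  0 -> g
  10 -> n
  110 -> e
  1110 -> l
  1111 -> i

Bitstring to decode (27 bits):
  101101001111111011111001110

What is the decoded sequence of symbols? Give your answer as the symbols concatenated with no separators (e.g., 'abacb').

Answer: nengilingl

Derivation:
Bit 0: prefix='1' (no match yet)
Bit 1: prefix='10' -> emit 'n', reset
Bit 2: prefix='1' (no match yet)
Bit 3: prefix='11' (no match yet)
Bit 4: prefix='110' -> emit 'e', reset
Bit 5: prefix='1' (no match yet)
Bit 6: prefix='10' -> emit 'n', reset
Bit 7: prefix='0' -> emit 'g', reset
Bit 8: prefix='1' (no match yet)
Bit 9: prefix='11' (no match yet)
Bit 10: prefix='111' (no match yet)
Bit 11: prefix='1111' -> emit 'i', reset
Bit 12: prefix='1' (no match yet)
Bit 13: prefix='11' (no match yet)
Bit 14: prefix='111' (no match yet)
Bit 15: prefix='1110' -> emit 'l', reset
Bit 16: prefix='1' (no match yet)
Bit 17: prefix='11' (no match yet)
Bit 18: prefix='111' (no match yet)
Bit 19: prefix='1111' -> emit 'i', reset
Bit 20: prefix='1' (no match yet)
Bit 21: prefix='10' -> emit 'n', reset
Bit 22: prefix='0' -> emit 'g', reset
Bit 23: prefix='1' (no match yet)
Bit 24: prefix='11' (no match yet)
Bit 25: prefix='111' (no match yet)
Bit 26: prefix='1110' -> emit 'l', reset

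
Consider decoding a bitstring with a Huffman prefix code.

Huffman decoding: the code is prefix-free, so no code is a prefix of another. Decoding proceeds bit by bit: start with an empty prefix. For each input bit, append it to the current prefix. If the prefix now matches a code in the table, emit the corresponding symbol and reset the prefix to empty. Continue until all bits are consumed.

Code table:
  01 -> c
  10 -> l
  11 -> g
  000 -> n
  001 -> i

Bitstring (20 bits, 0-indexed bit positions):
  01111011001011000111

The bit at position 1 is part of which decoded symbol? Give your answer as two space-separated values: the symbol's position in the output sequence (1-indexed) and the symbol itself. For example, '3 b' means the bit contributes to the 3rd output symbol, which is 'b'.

Bit 0: prefix='0' (no match yet)
Bit 1: prefix='01' -> emit 'c', reset
Bit 2: prefix='1' (no match yet)
Bit 3: prefix='11' -> emit 'g', reset
Bit 4: prefix='1' (no match yet)
Bit 5: prefix='10' -> emit 'l', reset

Answer: 1 c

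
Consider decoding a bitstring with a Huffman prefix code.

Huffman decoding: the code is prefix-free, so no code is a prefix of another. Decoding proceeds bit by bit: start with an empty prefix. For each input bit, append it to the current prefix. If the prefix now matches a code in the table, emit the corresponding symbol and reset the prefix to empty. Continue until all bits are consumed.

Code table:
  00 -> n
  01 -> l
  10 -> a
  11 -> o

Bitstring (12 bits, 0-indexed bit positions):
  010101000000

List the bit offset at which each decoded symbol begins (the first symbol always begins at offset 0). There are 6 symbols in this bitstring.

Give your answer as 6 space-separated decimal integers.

Answer: 0 2 4 6 8 10

Derivation:
Bit 0: prefix='0' (no match yet)
Bit 1: prefix='01' -> emit 'l', reset
Bit 2: prefix='0' (no match yet)
Bit 3: prefix='01' -> emit 'l', reset
Bit 4: prefix='0' (no match yet)
Bit 5: prefix='01' -> emit 'l', reset
Bit 6: prefix='0' (no match yet)
Bit 7: prefix='00' -> emit 'n', reset
Bit 8: prefix='0' (no match yet)
Bit 9: prefix='00' -> emit 'n', reset
Bit 10: prefix='0' (no match yet)
Bit 11: prefix='00' -> emit 'n', reset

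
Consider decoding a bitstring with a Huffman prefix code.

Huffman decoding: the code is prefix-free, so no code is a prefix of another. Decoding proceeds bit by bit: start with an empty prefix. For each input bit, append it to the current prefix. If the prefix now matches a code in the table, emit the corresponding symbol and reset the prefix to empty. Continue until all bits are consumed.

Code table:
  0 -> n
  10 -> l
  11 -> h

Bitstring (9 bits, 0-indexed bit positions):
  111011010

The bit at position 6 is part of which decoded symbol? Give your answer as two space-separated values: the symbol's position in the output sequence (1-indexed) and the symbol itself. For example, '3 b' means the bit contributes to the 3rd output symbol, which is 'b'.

Answer: 4 n

Derivation:
Bit 0: prefix='1' (no match yet)
Bit 1: prefix='11' -> emit 'h', reset
Bit 2: prefix='1' (no match yet)
Bit 3: prefix='10' -> emit 'l', reset
Bit 4: prefix='1' (no match yet)
Bit 5: prefix='11' -> emit 'h', reset
Bit 6: prefix='0' -> emit 'n', reset
Bit 7: prefix='1' (no match yet)
Bit 8: prefix='10' -> emit 'l', reset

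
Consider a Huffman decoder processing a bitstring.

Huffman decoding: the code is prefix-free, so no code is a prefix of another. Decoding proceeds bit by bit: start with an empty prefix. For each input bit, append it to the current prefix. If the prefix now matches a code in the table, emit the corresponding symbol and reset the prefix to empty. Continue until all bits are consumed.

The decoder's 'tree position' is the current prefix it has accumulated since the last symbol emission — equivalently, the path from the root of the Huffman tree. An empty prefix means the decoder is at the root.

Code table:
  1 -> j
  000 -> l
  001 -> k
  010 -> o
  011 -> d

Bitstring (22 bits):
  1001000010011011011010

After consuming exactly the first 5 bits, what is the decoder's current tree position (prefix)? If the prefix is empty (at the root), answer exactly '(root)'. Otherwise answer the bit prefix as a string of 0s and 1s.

Answer: 0

Derivation:
Bit 0: prefix='1' -> emit 'j', reset
Bit 1: prefix='0' (no match yet)
Bit 2: prefix='00' (no match yet)
Bit 3: prefix='001' -> emit 'k', reset
Bit 4: prefix='0' (no match yet)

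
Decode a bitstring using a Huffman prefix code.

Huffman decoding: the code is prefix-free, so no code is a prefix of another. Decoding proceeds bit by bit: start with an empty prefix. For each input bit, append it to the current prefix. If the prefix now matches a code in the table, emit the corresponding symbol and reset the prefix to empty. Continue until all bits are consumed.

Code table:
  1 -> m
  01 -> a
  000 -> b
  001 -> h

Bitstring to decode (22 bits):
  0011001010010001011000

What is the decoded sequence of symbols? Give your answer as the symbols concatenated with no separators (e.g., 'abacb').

Answer: hmhahbmamb

Derivation:
Bit 0: prefix='0' (no match yet)
Bit 1: prefix='00' (no match yet)
Bit 2: prefix='001' -> emit 'h', reset
Bit 3: prefix='1' -> emit 'm', reset
Bit 4: prefix='0' (no match yet)
Bit 5: prefix='00' (no match yet)
Bit 6: prefix='001' -> emit 'h', reset
Bit 7: prefix='0' (no match yet)
Bit 8: prefix='01' -> emit 'a', reset
Bit 9: prefix='0' (no match yet)
Bit 10: prefix='00' (no match yet)
Bit 11: prefix='001' -> emit 'h', reset
Bit 12: prefix='0' (no match yet)
Bit 13: prefix='00' (no match yet)
Bit 14: prefix='000' -> emit 'b', reset
Bit 15: prefix='1' -> emit 'm', reset
Bit 16: prefix='0' (no match yet)
Bit 17: prefix='01' -> emit 'a', reset
Bit 18: prefix='1' -> emit 'm', reset
Bit 19: prefix='0' (no match yet)
Bit 20: prefix='00' (no match yet)
Bit 21: prefix='000' -> emit 'b', reset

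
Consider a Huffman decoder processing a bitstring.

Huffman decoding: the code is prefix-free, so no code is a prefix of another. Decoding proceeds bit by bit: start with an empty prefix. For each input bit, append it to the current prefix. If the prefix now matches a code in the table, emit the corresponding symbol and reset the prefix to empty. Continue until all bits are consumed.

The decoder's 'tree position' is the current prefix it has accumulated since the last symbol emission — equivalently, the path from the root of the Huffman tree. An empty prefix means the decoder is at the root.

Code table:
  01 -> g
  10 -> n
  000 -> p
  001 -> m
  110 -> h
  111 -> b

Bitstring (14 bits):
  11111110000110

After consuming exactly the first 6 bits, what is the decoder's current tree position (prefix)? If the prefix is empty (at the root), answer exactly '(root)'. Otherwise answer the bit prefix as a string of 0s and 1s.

Bit 0: prefix='1' (no match yet)
Bit 1: prefix='11' (no match yet)
Bit 2: prefix='111' -> emit 'b', reset
Bit 3: prefix='1' (no match yet)
Bit 4: prefix='11' (no match yet)
Bit 5: prefix='111' -> emit 'b', reset

Answer: (root)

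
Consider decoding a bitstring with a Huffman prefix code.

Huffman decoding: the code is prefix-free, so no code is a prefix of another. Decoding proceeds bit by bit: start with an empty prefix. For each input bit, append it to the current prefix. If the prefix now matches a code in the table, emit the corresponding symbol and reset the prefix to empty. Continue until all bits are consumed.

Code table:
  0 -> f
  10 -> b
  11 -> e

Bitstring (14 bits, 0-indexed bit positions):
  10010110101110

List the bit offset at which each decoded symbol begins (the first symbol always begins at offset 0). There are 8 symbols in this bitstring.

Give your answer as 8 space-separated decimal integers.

Bit 0: prefix='1' (no match yet)
Bit 1: prefix='10' -> emit 'b', reset
Bit 2: prefix='0' -> emit 'f', reset
Bit 3: prefix='1' (no match yet)
Bit 4: prefix='10' -> emit 'b', reset
Bit 5: prefix='1' (no match yet)
Bit 6: prefix='11' -> emit 'e', reset
Bit 7: prefix='0' -> emit 'f', reset
Bit 8: prefix='1' (no match yet)
Bit 9: prefix='10' -> emit 'b', reset
Bit 10: prefix='1' (no match yet)
Bit 11: prefix='11' -> emit 'e', reset
Bit 12: prefix='1' (no match yet)
Bit 13: prefix='10' -> emit 'b', reset

Answer: 0 2 3 5 7 8 10 12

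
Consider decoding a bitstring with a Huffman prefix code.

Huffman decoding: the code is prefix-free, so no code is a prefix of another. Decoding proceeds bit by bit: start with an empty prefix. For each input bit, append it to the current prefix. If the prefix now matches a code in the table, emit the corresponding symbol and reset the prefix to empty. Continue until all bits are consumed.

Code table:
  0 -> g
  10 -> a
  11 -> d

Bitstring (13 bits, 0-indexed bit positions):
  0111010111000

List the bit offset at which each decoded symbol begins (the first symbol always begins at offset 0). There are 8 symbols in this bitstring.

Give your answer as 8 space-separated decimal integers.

Answer: 0 1 3 5 7 9 11 12

Derivation:
Bit 0: prefix='0' -> emit 'g', reset
Bit 1: prefix='1' (no match yet)
Bit 2: prefix='11' -> emit 'd', reset
Bit 3: prefix='1' (no match yet)
Bit 4: prefix='10' -> emit 'a', reset
Bit 5: prefix='1' (no match yet)
Bit 6: prefix='10' -> emit 'a', reset
Bit 7: prefix='1' (no match yet)
Bit 8: prefix='11' -> emit 'd', reset
Bit 9: prefix='1' (no match yet)
Bit 10: prefix='10' -> emit 'a', reset
Bit 11: prefix='0' -> emit 'g', reset
Bit 12: prefix='0' -> emit 'g', reset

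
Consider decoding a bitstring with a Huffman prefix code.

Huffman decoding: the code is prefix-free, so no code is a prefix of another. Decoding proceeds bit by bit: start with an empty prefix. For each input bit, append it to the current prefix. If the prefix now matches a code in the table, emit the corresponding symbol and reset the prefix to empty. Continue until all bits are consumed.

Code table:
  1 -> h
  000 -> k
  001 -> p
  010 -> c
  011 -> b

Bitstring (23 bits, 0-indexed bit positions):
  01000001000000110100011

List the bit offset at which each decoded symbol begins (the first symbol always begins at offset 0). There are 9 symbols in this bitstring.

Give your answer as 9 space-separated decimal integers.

Answer: 0 3 6 9 12 15 16 19 22

Derivation:
Bit 0: prefix='0' (no match yet)
Bit 1: prefix='01' (no match yet)
Bit 2: prefix='010' -> emit 'c', reset
Bit 3: prefix='0' (no match yet)
Bit 4: prefix='00' (no match yet)
Bit 5: prefix='000' -> emit 'k', reset
Bit 6: prefix='0' (no match yet)
Bit 7: prefix='01' (no match yet)
Bit 8: prefix='010' -> emit 'c', reset
Bit 9: prefix='0' (no match yet)
Bit 10: prefix='00' (no match yet)
Bit 11: prefix='000' -> emit 'k', reset
Bit 12: prefix='0' (no match yet)
Bit 13: prefix='00' (no match yet)
Bit 14: prefix='001' -> emit 'p', reset
Bit 15: prefix='1' -> emit 'h', reset
Bit 16: prefix='0' (no match yet)
Bit 17: prefix='01' (no match yet)
Bit 18: prefix='010' -> emit 'c', reset
Bit 19: prefix='0' (no match yet)
Bit 20: prefix='00' (no match yet)
Bit 21: prefix='001' -> emit 'p', reset
Bit 22: prefix='1' -> emit 'h', reset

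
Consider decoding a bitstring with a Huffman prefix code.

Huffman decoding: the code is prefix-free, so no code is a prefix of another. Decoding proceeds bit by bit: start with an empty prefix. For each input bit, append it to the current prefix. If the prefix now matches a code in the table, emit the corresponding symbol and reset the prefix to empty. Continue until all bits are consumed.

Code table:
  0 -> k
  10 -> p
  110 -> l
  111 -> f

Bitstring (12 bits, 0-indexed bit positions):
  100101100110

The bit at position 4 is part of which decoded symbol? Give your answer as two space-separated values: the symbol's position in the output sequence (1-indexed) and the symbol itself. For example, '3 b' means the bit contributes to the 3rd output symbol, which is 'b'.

Answer: 3 p

Derivation:
Bit 0: prefix='1' (no match yet)
Bit 1: prefix='10' -> emit 'p', reset
Bit 2: prefix='0' -> emit 'k', reset
Bit 3: prefix='1' (no match yet)
Bit 4: prefix='10' -> emit 'p', reset
Bit 5: prefix='1' (no match yet)
Bit 6: prefix='11' (no match yet)
Bit 7: prefix='110' -> emit 'l', reset
Bit 8: prefix='0' -> emit 'k', reset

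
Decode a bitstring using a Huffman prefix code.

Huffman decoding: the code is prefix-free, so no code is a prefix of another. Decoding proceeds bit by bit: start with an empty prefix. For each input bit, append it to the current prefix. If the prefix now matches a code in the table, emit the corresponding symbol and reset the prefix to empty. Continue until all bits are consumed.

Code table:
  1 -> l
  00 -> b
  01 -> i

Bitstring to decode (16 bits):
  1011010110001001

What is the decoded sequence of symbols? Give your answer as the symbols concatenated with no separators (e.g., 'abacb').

Bit 0: prefix='1' -> emit 'l', reset
Bit 1: prefix='0' (no match yet)
Bit 2: prefix='01' -> emit 'i', reset
Bit 3: prefix='1' -> emit 'l', reset
Bit 4: prefix='0' (no match yet)
Bit 5: prefix='01' -> emit 'i', reset
Bit 6: prefix='0' (no match yet)
Bit 7: prefix='01' -> emit 'i', reset
Bit 8: prefix='1' -> emit 'l', reset
Bit 9: prefix='0' (no match yet)
Bit 10: prefix='00' -> emit 'b', reset
Bit 11: prefix='0' (no match yet)
Bit 12: prefix='01' -> emit 'i', reset
Bit 13: prefix='0' (no match yet)
Bit 14: prefix='00' -> emit 'b', reset
Bit 15: prefix='1' -> emit 'l', reset

Answer: liliilbibl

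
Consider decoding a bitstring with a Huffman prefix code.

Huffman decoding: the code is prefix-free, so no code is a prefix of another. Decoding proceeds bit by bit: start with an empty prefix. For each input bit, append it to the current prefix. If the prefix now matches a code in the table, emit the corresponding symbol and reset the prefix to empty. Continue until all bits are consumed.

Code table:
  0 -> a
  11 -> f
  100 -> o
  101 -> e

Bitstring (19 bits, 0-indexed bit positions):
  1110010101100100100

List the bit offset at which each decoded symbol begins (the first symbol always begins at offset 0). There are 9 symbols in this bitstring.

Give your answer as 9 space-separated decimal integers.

Bit 0: prefix='1' (no match yet)
Bit 1: prefix='11' -> emit 'f', reset
Bit 2: prefix='1' (no match yet)
Bit 3: prefix='10' (no match yet)
Bit 4: prefix='100' -> emit 'o', reset
Bit 5: prefix='1' (no match yet)
Bit 6: prefix='10' (no match yet)
Bit 7: prefix='101' -> emit 'e', reset
Bit 8: prefix='0' -> emit 'a', reset
Bit 9: prefix='1' (no match yet)
Bit 10: prefix='11' -> emit 'f', reset
Bit 11: prefix='0' -> emit 'a', reset
Bit 12: prefix='0' -> emit 'a', reset
Bit 13: prefix='1' (no match yet)
Bit 14: prefix='10' (no match yet)
Bit 15: prefix='100' -> emit 'o', reset
Bit 16: prefix='1' (no match yet)
Bit 17: prefix='10' (no match yet)
Bit 18: prefix='100' -> emit 'o', reset

Answer: 0 2 5 8 9 11 12 13 16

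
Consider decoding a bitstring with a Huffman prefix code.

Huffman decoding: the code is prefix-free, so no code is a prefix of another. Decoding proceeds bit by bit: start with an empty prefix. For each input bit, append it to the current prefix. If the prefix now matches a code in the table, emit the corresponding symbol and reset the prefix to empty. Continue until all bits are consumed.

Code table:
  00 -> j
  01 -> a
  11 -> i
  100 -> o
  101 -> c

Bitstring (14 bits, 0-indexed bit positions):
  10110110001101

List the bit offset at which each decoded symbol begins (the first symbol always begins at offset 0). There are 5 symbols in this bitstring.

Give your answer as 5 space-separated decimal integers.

Answer: 0 3 6 9 11

Derivation:
Bit 0: prefix='1' (no match yet)
Bit 1: prefix='10' (no match yet)
Bit 2: prefix='101' -> emit 'c', reset
Bit 3: prefix='1' (no match yet)
Bit 4: prefix='10' (no match yet)
Bit 5: prefix='101' -> emit 'c', reset
Bit 6: prefix='1' (no match yet)
Bit 7: prefix='10' (no match yet)
Bit 8: prefix='100' -> emit 'o', reset
Bit 9: prefix='0' (no match yet)
Bit 10: prefix='01' -> emit 'a', reset
Bit 11: prefix='1' (no match yet)
Bit 12: prefix='10' (no match yet)
Bit 13: prefix='101' -> emit 'c', reset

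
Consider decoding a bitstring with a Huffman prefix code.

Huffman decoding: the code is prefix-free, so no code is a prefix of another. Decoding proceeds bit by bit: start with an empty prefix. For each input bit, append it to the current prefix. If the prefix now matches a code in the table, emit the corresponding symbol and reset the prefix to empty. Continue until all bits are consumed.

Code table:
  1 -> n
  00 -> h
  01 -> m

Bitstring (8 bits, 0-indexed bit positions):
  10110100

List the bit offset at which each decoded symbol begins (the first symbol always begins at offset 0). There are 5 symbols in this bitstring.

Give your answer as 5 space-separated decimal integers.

Bit 0: prefix='1' -> emit 'n', reset
Bit 1: prefix='0' (no match yet)
Bit 2: prefix='01' -> emit 'm', reset
Bit 3: prefix='1' -> emit 'n', reset
Bit 4: prefix='0' (no match yet)
Bit 5: prefix='01' -> emit 'm', reset
Bit 6: prefix='0' (no match yet)
Bit 7: prefix='00' -> emit 'h', reset

Answer: 0 1 3 4 6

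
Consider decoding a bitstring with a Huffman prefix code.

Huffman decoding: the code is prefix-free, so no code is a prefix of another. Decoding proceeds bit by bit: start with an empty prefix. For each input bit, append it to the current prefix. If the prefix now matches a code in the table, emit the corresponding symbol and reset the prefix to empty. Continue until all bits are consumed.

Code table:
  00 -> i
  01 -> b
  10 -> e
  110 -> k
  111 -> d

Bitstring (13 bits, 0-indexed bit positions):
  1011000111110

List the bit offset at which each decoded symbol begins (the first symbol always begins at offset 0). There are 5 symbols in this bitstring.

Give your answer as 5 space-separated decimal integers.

Bit 0: prefix='1' (no match yet)
Bit 1: prefix='10' -> emit 'e', reset
Bit 2: prefix='1' (no match yet)
Bit 3: prefix='11' (no match yet)
Bit 4: prefix='110' -> emit 'k', reset
Bit 5: prefix='0' (no match yet)
Bit 6: prefix='00' -> emit 'i', reset
Bit 7: prefix='1' (no match yet)
Bit 8: prefix='11' (no match yet)
Bit 9: prefix='111' -> emit 'd', reset
Bit 10: prefix='1' (no match yet)
Bit 11: prefix='11' (no match yet)
Bit 12: prefix='110' -> emit 'k', reset

Answer: 0 2 5 7 10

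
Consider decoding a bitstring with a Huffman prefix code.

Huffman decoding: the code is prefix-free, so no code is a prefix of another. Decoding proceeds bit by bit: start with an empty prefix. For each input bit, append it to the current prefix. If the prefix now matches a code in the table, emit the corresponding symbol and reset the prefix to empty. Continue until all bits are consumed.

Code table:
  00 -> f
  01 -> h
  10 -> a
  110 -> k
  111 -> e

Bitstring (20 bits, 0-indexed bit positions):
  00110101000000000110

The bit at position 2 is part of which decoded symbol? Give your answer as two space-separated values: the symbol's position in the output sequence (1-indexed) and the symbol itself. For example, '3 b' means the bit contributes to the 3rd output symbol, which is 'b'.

Bit 0: prefix='0' (no match yet)
Bit 1: prefix='00' -> emit 'f', reset
Bit 2: prefix='1' (no match yet)
Bit 3: prefix='11' (no match yet)
Bit 4: prefix='110' -> emit 'k', reset
Bit 5: prefix='1' (no match yet)
Bit 6: prefix='10' -> emit 'a', reset

Answer: 2 k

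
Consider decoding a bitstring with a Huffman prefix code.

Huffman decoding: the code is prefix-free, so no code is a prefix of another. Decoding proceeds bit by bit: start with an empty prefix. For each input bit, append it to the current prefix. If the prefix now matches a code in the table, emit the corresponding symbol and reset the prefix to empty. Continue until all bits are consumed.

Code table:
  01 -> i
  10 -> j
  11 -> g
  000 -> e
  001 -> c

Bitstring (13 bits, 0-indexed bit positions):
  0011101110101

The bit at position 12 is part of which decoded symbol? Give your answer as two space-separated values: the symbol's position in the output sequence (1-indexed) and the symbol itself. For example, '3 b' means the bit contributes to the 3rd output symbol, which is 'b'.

Bit 0: prefix='0' (no match yet)
Bit 1: prefix='00' (no match yet)
Bit 2: prefix='001' -> emit 'c', reset
Bit 3: prefix='1' (no match yet)
Bit 4: prefix='11' -> emit 'g', reset
Bit 5: prefix='0' (no match yet)
Bit 6: prefix='01' -> emit 'i', reset
Bit 7: prefix='1' (no match yet)
Bit 8: prefix='11' -> emit 'g', reset
Bit 9: prefix='0' (no match yet)
Bit 10: prefix='01' -> emit 'i', reset
Bit 11: prefix='0' (no match yet)
Bit 12: prefix='01' -> emit 'i', reset

Answer: 6 i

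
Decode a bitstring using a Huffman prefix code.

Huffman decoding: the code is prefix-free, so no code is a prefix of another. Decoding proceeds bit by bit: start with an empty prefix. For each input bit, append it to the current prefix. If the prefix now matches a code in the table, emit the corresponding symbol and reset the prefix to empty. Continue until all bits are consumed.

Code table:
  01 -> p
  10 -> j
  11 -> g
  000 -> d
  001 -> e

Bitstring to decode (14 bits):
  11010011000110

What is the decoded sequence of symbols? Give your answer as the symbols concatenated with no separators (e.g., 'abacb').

Bit 0: prefix='1' (no match yet)
Bit 1: prefix='11' -> emit 'g', reset
Bit 2: prefix='0' (no match yet)
Bit 3: prefix='01' -> emit 'p', reset
Bit 4: prefix='0' (no match yet)
Bit 5: prefix='00' (no match yet)
Bit 6: prefix='001' -> emit 'e', reset
Bit 7: prefix='1' (no match yet)
Bit 8: prefix='10' -> emit 'j', reset
Bit 9: prefix='0' (no match yet)
Bit 10: prefix='00' (no match yet)
Bit 11: prefix='001' -> emit 'e', reset
Bit 12: prefix='1' (no match yet)
Bit 13: prefix='10' -> emit 'j', reset

Answer: gpejej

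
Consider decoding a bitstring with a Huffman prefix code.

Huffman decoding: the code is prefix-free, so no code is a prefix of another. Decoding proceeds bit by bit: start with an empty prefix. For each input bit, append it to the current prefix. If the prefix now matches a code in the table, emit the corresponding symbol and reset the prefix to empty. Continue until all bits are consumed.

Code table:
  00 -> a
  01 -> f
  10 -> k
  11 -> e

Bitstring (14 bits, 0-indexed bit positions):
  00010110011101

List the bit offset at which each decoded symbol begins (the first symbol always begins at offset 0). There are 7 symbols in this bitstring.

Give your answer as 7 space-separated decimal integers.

Answer: 0 2 4 6 8 10 12

Derivation:
Bit 0: prefix='0' (no match yet)
Bit 1: prefix='00' -> emit 'a', reset
Bit 2: prefix='0' (no match yet)
Bit 3: prefix='01' -> emit 'f', reset
Bit 4: prefix='0' (no match yet)
Bit 5: prefix='01' -> emit 'f', reset
Bit 6: prefix='1' (no match yet)
Bit 7: prefix='10' -> emit 'k', reset
Bit 8: prefix='0' (no match yet)
Bit 9: prefix='01' -> emit 'f', reset
Bit 10: prefix='1' (no match yet)
Bit 11: prefix='11' -> emit 'e', reset
Bit 12: prefix='0' (no match yet)
Bit 13: prefix='01' -> emit 'f', reset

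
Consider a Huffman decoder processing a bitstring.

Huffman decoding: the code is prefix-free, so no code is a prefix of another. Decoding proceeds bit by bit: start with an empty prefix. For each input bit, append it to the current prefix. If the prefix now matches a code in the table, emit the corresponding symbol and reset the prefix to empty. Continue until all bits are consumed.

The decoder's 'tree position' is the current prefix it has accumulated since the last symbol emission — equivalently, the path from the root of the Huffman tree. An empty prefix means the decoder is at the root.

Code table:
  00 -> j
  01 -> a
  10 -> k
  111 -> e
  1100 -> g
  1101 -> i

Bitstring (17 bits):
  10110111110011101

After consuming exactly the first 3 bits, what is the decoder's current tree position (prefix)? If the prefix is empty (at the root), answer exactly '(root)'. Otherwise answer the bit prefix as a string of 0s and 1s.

Bit 0: prefix='1' (no match yet)
Bit 1: prefix='10' -> emit 'k', reset
Bit 2: prefix='1' (no match yet)

Answer: 1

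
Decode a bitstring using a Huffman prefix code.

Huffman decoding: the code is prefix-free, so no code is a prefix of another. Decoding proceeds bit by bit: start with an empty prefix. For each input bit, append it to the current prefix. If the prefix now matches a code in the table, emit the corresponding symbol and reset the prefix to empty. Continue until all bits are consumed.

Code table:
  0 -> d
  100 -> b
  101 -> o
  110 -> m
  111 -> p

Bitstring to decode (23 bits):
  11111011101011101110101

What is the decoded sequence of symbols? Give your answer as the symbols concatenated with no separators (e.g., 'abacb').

Bit 0: prefix='1' (no match yet)
Bit 1: prefix='11' (no match yet)
Bit 2: prefix='111' -> emit 'p', reset
Bit 3: prefix='1' (no match yet)
Bit 4: prefix='11' (no match yet)
Bit 5: prefix='110' -> emit 'm', reset
Bit 6: prefix='1' (no match yet)
Bit 7: prefix='11' (no match yet)
Bit 8: prefix='111' -> emit 'p', reset
Bit 9: prefix='0' -> emit 'd', reset
Bit 10: prefix='1' (no match yet)
Bit 11: prefix='10' (no match yet)
Bit 12: prefix='101' -> emit 'o', reset
Bit 13: prefix='1' (no match yet)
Bit 14: prefix='11' (no match yet)
Bit 15: prefix='110' -> emit 'm', reset
Bit 16: prefix='1' (no match yet)
Bit 17: prefix='11' (no match yet)
Bit 18: prefix='111' -> emit 'p', reset
Bit 19: prefix='0' -> emit 'd', reset
Bit 20: prefix='1' (no match yet)
Bit 21: prefix='10' (no match yet)
Bit 22: prefix='101' -> emit 'o', reset

Answer: pmpdompdo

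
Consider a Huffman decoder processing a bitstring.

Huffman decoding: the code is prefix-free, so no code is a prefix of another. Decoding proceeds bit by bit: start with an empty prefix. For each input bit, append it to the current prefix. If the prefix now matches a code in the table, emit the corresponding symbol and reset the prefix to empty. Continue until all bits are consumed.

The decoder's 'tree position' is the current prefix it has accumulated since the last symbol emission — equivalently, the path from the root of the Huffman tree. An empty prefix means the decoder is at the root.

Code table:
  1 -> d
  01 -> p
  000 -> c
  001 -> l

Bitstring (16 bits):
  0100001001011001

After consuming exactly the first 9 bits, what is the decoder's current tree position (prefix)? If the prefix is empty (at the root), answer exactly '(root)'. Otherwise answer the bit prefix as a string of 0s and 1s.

Bit 0: prefix='0' (no match yet)
Bit 1: prefix='01' -> emit 'p', reset
Bit 2: prefix='0' (no match yet)
Bit 3: prefix='00' (no match yet)
Bit 4: prefix='000' -> emit 'c', reset
Bit 5: prefix='0' (no match yet)
Bit 6: prefix='01' -> emit 'p', reset
Bit 7: prefix='0' (no match yet)
Bit 8: prefix='00' (no match yet)

Answer: 00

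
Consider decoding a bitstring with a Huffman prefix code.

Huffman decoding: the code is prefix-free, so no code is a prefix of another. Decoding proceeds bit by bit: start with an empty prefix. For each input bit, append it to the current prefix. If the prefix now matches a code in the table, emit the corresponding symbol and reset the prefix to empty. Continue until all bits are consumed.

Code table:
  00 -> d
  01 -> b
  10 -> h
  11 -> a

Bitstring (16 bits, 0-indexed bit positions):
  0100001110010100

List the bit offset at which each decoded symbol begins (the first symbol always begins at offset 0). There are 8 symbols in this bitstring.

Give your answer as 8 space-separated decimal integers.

Answer: 0 2 4 6 8 10 12 14

Derivation:
Bit 0: prefix='0' (no match yet)
Bit 1: prefix='01' -> emit 'b', reset
Bit 2: prefix='0' (no match yet)
Bit 3: prefix='00' -> emit 'd', reset
Bit 4: prefix='0' (no match yet)
Bit 5: prefix='00' -> emit 'd', reset
Bit 6: prefix='1' (no match yet)
Bit 7: prefix='11' -> emit 'a', reset
Bit 8: prefix='1' (no match yet)
Bit 9: prefix='10' -> emit 'h', reset
Bit 10: prefix='0' (no match yet)
Bit 11: prefix='01' -> emit 'b', reset
Bit 12: prefix='0' (no match yet)
Bit 13: prefix='01' -> emit 'b', reset
Bit 14: prefix='0' (no match yet)
Bit 15: prefix='00' -> emit 'd', reset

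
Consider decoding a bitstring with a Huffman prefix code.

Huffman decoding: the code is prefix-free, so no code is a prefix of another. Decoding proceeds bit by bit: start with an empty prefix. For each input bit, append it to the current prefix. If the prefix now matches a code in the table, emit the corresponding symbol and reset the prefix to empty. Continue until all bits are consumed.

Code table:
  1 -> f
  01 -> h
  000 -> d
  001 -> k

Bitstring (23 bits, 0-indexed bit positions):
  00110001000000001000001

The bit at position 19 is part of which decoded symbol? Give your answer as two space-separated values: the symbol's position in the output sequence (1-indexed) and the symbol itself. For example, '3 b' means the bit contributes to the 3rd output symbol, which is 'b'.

Answer: 8 d

Derivation:
Bit 0: prefix='0' (no match yet)
Bit 1: prefix='00' (no match yet)
Bit 2: prefix='001' -> emit 'k', reset
Bit 3: prefix='1' -> emit 'f', reset
Bit 4: prefix='0' (no match yet)
Bit 5: prefix='00' (no match yet)
Bit 6: prefix='000' -> emit 'd', reset
Bit 7: prefix='1' -> emit 'f', reset
Bit 8: prefix='0' (no match yet)
Bit 9: prefix='00' (no match yet)
Bit 10: prefix='000' -> emit 'd', reset
Bit 11: prefix='0' (no match yet)
Bit 12: prefix='00' (no match yet)
Bit 13: prefix='000' -> emit 'd', reset
Bit 14: prefix='0' (no match yet)
Bit 15: prefix='00' (no match yet)
Bit 16: prefix='001' -> emit 'k', reset
Bit 17: prefix='0' (no match yet)
Bit 18: prefix='00' (no match yet)
Bit 19: prefix='000' -> emit 'd', reset
Bit 20: prefix='0' (no match yet)
Bit 21: prefix='00' (no match yet)
Bit 22: prefix='001' -> emit 'k', reset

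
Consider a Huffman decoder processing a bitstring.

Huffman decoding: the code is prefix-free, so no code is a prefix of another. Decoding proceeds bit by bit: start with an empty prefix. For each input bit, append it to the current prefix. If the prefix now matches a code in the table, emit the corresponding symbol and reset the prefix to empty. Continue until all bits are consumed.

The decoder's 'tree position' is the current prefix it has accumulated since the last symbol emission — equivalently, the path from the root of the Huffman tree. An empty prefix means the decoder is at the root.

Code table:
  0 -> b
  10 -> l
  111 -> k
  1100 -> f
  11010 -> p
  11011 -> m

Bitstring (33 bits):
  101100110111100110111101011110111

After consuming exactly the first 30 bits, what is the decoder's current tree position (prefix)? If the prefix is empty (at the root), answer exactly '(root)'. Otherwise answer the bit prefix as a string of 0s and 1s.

Bit 0: prefix='1' (no match yet)
Bit 1: prefix='10' -> emit 'l', reset
Bit 2: prefix='1' (no match yet)
Bit 3: prefix='11' (no match yet)
Bit 4: prefix='110' (no match yet)
Bit 5: prefix='1100' -> emit 'f', reset
Bit 6: prefix='1' (no match yet)
Bit 7: prefix='11' (no match yet)
Bit 8: prefix='110' (no match yet)
Bit 9: prefix='1101' (no match yet)
Bit 10: prefix='11011' -> emit 'm', reset
Bit 11: prefix='1' (no match yet)
Bit 12: prefix='11' (no match yet)
Bit 13: prefix='110' (no match yet)
Bit 14: prefix='1100' -> emit 'f', reset
Bit 15: prefix='1' (no match yet)
Bit 16: prefix='11' (no match yet)
Bit 17: prefix='110' (no match yet)
Bit 18: prefix='1101' (no match yet)
Bit 19: prefix='11011' -> emit 'm', reset
Bit 20: prefix='1' (no match yet)
Bit 21: prefix='11' (no match yet)
Bit 22: prefix='110' (no match yet)
Bit 23: prefix='1101' (no match yet)
Bit 24: prefix='11010' -> emit 'p', reset
Bit 25: prefix='1' (no match yet)
Bit 26: prefix='11' (no match yet)
Bit 27: prefix='111' -> emit 'k', reset
Bit 28: prefix='1' (no match yet)
Bit 29: prefix='10' -> emit 'l', reset

Answer: (root)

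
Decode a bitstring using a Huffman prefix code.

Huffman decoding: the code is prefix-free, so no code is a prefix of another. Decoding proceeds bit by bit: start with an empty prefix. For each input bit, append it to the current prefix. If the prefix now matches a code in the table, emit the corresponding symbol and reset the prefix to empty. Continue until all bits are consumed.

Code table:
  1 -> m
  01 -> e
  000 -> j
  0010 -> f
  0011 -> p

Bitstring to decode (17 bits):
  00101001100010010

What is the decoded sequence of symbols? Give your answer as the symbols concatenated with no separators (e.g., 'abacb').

Answer: fmpjmf

Derivation:
Bit 0: prefix='0' (no match yet)
Bit 1: prefix='00' (no match yet)
Bit 2: prefix='001' (no match yet)
Bit 3: prefix='0010' -> emit 'f', reset
Bit 4: prefix='1' -> emit 'm', reset
Bit 5: prefix='0' (no match yet)
Bit 6: prefix='00' (no match yet)
Bit 7: prefix='001' (no match yet)
Bit 8: prefix='0011' -> emit 'p', reset
Bit 9: prefix='0' (no match yet)
Bit 10: prefix='00' (no match yet)
Bit 11: prefix='000' -> emit 'j', reset
Bit 12: prefix='1' -> emit 'm', reset
Bit 13: prefix='0' (no match yet)
Bit 14: prefix='00' (no match yet)
Bit 15: prefix='001' (no match yet)
Bit 16: prefix='0010' -> emit 'f', reset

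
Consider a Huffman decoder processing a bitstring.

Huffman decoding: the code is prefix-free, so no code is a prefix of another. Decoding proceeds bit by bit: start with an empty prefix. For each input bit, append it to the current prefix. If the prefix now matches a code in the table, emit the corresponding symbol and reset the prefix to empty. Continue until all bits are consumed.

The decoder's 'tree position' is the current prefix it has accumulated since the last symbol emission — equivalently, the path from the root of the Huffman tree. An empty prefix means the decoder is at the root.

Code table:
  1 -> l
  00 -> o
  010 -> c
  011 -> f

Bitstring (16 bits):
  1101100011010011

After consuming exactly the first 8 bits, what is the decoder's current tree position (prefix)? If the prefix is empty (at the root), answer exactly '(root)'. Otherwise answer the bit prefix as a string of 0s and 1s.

Bit 0: prefix='1' -> emit 'l', reset
Bit 1: prefix='1' -> emit 'l', reset
Bit 2: prefix='0' (no match yet)
Bit 3: prefix='01' (no match yet)
Bit 4: prefix='011' -> emit 'f', reset
Bit 5: prefix='0' (no match yet)
Bit 6: prefix='00' -> emit 'o', reset
Bit 7: prefix='0' (no match yet)

Answer: 0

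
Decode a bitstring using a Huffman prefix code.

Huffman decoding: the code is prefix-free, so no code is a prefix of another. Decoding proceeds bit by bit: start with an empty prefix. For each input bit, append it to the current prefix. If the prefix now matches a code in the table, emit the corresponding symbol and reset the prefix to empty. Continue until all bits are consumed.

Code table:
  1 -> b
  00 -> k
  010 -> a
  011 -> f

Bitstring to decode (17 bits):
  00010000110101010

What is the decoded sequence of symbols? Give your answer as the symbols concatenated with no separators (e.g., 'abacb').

Answer: kakfaba

Derivation:
Bit 0: prefix='0' (no match yet)
Bit 1: prefix='00' -> emit 'k', reset
Bit 2: prefix='0' (no match yet)
Bit 3: prefix='01' (no match yet)
Bit 4: prefix='010' -> emit 'a', reset
Bit 5: prefix='0' (no match yet)
Bit 6: prefix='00' -> emit 'k', reset
Bit 7: prefix='0' (no match yet)
Bit 8: prefix='01' (no match yet)
Bit 9: prefix='011' -> emit 'f', reset
Bit 10: prefix='0' (no match yet)
Bit 11: prefix='01' (no match yet)
Bit 12: prefix='010' -> emit 'a', reset
Bit 13: prefix='1' -> emit 'b', reset
Bit 14: prefix='0' (no match yet)
Bit 15: prefix='01' (no match yet)
Bit 16: prefix='010' -> emit 'a', reset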